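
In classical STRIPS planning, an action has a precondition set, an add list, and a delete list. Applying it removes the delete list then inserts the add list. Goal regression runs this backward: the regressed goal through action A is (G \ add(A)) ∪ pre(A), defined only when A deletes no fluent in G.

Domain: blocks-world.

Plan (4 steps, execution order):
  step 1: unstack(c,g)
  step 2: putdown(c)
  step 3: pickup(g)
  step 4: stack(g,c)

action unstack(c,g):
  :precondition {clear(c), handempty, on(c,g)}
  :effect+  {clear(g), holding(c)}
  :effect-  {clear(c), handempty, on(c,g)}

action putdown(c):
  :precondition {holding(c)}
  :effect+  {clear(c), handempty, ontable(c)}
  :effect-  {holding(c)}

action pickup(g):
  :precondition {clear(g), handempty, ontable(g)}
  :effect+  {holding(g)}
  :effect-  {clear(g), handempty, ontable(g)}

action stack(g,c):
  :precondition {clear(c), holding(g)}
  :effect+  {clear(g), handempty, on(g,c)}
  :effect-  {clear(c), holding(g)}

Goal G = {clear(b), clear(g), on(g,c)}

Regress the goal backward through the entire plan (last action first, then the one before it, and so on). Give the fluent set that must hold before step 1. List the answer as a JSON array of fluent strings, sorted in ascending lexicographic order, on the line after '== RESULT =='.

Regress step by step:
  through step 4 (stack(g,c)): drop {clear(g), on(g,c)}, keep {clear(b)}, require {clear(c), holding(g)}
    → {clear(b), clear(c), holding(g)}
  through step 3 (pickup(g)): drop {holding(g)}, keep {clear(b), clear(c)}, require {clear(g), handempty, ontable(g)}
    → {clear(b), clear(c), clear(g), handempty, ontable(g)}
  through step 2 (putdown(c)): drop {clear(c), handempty}, keep {clear(b), clear(g), ontable(g)}, require {holding(c)}
    → {clear(b), clear(g), holding(c), ontable(g)}
  through step 1 (unstack(c,g)): drop {clear(g), holding(c)}, keep {clear(b), ontable(g)}, require {clear(c), handempty, on(c,g)}
    → {clear(b), clear(c), handempty, on(c,g), ontable(g)}

== RESULT ==
["clear(b)", "clear(c)", "handempty", "on(c,g)", "ontable(g)"]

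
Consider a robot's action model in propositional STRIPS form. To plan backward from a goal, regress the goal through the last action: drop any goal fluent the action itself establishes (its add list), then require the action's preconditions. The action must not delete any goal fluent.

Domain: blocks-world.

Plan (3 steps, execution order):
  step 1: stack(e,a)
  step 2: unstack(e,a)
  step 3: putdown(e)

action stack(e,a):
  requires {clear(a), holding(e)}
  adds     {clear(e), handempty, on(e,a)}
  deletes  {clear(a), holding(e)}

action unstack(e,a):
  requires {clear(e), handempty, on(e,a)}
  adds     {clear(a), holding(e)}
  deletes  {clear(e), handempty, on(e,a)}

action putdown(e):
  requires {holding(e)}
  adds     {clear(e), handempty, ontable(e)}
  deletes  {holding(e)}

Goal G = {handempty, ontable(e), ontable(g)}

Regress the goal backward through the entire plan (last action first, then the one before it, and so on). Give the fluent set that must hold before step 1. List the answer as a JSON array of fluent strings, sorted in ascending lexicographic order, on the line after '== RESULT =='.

Regress step by step:
  through step 3 (putdown(e)): drop {handempty, ontable(e)}, keep {ontable(g)}, require {holding(e)}
    → {holding(e), ontable(g)}
  through step 2 (unstack(e,a)): drop {holding(e)}, keep {ontable(g)}, require {clear(e), handempty, on(e,a)}
    → {clear(e), handempty, on(e,a), ontable(g)}
  through step 1 (stack(e,a)): drop {clear(e), handempty, on(e,a)}, keep {ontable(g)}, require {clear(a), holding(e)}
    → {clear(a), holding(e), ontable(g)}

== RESULT ==
["clear(a)", "holding(e)", "ontable(g)"]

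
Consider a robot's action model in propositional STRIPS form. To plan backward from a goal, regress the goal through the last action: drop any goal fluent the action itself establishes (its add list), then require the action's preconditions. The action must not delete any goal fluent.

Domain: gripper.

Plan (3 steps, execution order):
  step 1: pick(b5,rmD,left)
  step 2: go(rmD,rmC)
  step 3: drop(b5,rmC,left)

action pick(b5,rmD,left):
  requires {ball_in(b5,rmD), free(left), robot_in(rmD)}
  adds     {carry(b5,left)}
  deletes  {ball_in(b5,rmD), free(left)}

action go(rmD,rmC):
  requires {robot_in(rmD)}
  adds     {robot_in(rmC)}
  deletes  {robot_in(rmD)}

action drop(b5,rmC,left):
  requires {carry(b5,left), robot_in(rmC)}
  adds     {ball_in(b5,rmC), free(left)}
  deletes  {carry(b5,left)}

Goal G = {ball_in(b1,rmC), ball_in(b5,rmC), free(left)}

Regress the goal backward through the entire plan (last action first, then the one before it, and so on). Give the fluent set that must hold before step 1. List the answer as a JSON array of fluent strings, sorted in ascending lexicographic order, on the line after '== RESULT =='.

Work backward from the goal:
  through step 3 (drop(b5,rmC,left)): drop {ball_in(b5,rmC), free(left)}, keep {ball_in(b1,rmC)}, require {carry(b5,left), robot_in(rmC)}
    → {ball_in(b1,rmC), carry(b5,left), robot_in(rmC)}
  through step 2 (go(rmD,rmC)): drop {robot_in(rmC)}, keep {ball_in(b1,rmC), carry(b5,left)}, require {robot_in(rmD)}
    → {ball_in(b1,rmC), carry(b5,left), robot_in(rmD)}
  through step 1 (pick(b5,rmD,left)): drop {carry(b5,left)}, keep {ball_in(b1,rmC), robot_in(rmD)}, require {ball_in(b5,rmD), free(left), robot_in(rmD)}
    → {ball_in(b1,rmC), ball_in(b5,rmD), free(left), robot_in(rmD)}

== RESULT ==
["ball_in(b1,rmC)", "ball_in(b5,rmD)", "free(left)", "robot_in(rmD)"]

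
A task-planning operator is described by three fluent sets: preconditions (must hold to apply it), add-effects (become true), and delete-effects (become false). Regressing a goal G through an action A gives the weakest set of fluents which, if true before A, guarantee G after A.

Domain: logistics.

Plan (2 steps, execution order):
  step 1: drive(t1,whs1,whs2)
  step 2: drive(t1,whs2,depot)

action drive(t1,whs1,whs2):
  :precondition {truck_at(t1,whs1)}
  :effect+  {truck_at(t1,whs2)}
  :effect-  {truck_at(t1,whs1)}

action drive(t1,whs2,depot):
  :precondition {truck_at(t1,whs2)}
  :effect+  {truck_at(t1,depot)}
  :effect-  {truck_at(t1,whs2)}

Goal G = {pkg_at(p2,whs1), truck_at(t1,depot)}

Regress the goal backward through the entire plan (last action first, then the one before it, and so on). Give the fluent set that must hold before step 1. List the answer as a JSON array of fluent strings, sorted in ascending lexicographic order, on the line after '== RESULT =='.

Regress step by step:
  through step 2 (drive(t1,whs2,depot)): drop {truck_at(t1,depot)}, keep {pkg_at(p2,whs1)}, require {truck_at(t1,whs2)}
    → {pkg_at(p2,whs1), truck_at(t1,whs2)}
  through step 1 (drive(t1,whs1,whs2)): drop {truck_at(t1,whs2)}, keep {pkg_at(p2,whs1)}, require {truck_at(t1,whs1)}
    → {pkg_at(p2,whs1), truck_at(t1,whs1)}

== RESULT ==
["pkg_at(p2,whs1)", "truck_at(t1,whs1)"]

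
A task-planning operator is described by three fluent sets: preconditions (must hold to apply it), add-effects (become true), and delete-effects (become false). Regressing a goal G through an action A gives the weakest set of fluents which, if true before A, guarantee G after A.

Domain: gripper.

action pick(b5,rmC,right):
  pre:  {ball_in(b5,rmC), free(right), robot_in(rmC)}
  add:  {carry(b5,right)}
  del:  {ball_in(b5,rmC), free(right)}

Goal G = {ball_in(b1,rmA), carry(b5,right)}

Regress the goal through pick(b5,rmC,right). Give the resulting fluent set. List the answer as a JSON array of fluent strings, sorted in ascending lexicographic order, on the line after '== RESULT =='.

Compute (G \ add) ∪ pre:
  G ∩ del = {}  (empty — regression defined)
  G \ add = {ball_in(b1,rmA), carry(b5,right)} \ {carry(b5,right)} = {ball_in(b1,rmA)}
  ∪ pre   = {ball_in(b1,rmA)} ∪ {ball_in(b5,rmC), free(right), robot_in(rmC)}
          = {ball_in(b1,rmA), ball_in(b5,rmC), free(right), robot_in(rmC)}

== RESULT ==
["ball_in(b1,rmA)", "ball_in(b5,rmC)", "free(right)", "robot_in(rmC)"]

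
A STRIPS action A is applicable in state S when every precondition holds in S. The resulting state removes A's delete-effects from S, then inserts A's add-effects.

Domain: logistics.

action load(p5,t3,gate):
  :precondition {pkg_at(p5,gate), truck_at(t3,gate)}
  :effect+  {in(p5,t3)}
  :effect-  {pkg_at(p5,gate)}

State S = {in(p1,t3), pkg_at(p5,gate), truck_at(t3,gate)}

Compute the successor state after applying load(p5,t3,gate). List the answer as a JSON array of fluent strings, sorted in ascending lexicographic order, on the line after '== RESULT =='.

Compute (S \ del) ∪ add:
  pre ⊆ S: {pkg_at(p5,gate), truck_at(t3,gate)} ⊆ S  — applicable
  S \ del = {in(p1,t3), truck_at(t3,gate)}
  ∪ add   = {in(p1,t3), in(p5,t3), truck_at(t3,gate)}

== RESULT ==
["in(p1,t3)", "in(p5,t3)", "truck_at(t3,gate)"]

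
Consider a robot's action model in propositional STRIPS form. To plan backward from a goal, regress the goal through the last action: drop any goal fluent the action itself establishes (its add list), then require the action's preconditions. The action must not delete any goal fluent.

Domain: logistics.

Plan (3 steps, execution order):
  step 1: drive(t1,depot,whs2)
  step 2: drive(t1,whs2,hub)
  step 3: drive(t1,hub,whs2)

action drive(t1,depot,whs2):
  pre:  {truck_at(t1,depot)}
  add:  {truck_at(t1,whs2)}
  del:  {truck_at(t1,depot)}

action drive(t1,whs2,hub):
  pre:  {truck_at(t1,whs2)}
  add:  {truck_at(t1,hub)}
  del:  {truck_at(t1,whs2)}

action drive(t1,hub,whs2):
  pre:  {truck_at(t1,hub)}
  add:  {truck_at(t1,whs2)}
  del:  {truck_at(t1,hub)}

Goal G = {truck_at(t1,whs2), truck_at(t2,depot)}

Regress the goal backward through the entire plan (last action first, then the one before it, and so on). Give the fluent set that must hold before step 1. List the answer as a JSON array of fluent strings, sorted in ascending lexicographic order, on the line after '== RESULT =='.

Regress step by step:
  through step 3 (drive(t1,hub,whs2)): drop {truck_at(t1,whs2)}, keep {truck_at(t2,depot)}, require {truck_at(t1,hub)}
    → {truck_at(t1,hub), truck_at(t2,depot)}
  through step 2 (drive(t1,whs2,hub)): drop {truck_at(t1,hub)}, keep {truck_at(t2,depot)}, require {truck_at(t1,whs2)}
    → {truck_at(t1,whs2), truck_at(t2,depot)}
  through step 1 (drive(t1,depot,whs2)): drop {truck_at(t1,whs2)}, keep {truck_at(t2,depot)}, require {truck_at(t1,depot)}
    → {truck_at(t1,depot), truck_at(t2,depot)}

== RESULT ==
["truck_at(t1,depot)", "truck_at(t2,depot)"]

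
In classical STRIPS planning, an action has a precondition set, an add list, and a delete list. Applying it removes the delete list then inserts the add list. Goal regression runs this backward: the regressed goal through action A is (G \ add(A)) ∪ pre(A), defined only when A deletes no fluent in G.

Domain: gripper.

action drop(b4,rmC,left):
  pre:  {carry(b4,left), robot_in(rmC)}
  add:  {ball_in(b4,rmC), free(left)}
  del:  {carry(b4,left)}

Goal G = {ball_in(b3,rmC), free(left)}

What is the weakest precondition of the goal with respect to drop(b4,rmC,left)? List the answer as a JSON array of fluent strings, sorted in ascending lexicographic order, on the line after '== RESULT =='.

Regress:
  G ∩ del = {}  (empty — regression defined)
  G \ add = {ball_in(b3,rmC), free(left)} \ {ball_in(b4,rmC), free(left)} = {ball_in(b3,rmC)}
  ∪ pre   = {ball_in(b3,rmC)} ∪ {carry(b4,left), robot_in(rmC)}
          = {ball_in(b3,rmC), carry(b4,left), robot_in(rmC)}

== RESULT ==
["ball_in(b3,rmC)", "carry(b4,left)", "robot_in(rmC)"]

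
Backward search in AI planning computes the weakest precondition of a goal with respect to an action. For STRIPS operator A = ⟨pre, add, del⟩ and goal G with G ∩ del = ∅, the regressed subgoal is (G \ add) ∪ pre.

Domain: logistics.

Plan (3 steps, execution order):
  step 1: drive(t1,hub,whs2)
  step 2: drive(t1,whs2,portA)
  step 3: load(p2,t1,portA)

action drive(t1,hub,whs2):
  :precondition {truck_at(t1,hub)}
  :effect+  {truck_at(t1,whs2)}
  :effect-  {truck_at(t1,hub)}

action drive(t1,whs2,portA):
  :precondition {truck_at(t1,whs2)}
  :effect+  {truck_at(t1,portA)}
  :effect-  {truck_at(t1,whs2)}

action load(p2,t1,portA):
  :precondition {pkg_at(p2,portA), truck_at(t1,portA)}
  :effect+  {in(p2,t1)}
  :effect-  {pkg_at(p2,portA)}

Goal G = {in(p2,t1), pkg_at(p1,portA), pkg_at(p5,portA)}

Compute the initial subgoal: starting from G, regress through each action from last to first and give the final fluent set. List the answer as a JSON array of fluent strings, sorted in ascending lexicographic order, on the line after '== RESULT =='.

Work backward from the goal:
  through step 3 (load(p2,t1,portA)): drop {in(p2,t1)}, keep {pkg_at(p1,portA), pkg_at(p5,portA)}, require {pkg_at(p2,portA), truck_at(t1,portA)}
    → {pkg_at(p1,portA), pkg_at(p2,portA), pkg_at(p5,portA), truck_at(t1,portA)}
  through step 2 (drive(t1,whs2,portA)): drop {truck_at(t1,portA)}, keep {pkg_at(p1,portA), pkg_at(p2,portA), pkg_at(p5,portA)}, require {truck_at(t1,whs2)}
    → {pkg_at(p1,portA), pkg_at(p2,portA), pkg_at(p5,portA), truck_at(t1,whs2)}
  through step 1 (drive(t1,hub,whs2)): drop {truck_at(t1,whs2)}, keep {pkg_at(p1,portA), pkg_at(p2,portA), pkg_at(p5,portA)}, require {truck_at(t1,hub)}
    → {pkg_at(p1,portA), pkg_at(p2,portA), pkg_at(p5,portA), truck_at(t1,hub)}

== RESULT ==
["pkg_at(p1,portA)", "pkg_at(p2,portA)", "pkg_at(p5,portA)", "truck_at(t1,hub)"]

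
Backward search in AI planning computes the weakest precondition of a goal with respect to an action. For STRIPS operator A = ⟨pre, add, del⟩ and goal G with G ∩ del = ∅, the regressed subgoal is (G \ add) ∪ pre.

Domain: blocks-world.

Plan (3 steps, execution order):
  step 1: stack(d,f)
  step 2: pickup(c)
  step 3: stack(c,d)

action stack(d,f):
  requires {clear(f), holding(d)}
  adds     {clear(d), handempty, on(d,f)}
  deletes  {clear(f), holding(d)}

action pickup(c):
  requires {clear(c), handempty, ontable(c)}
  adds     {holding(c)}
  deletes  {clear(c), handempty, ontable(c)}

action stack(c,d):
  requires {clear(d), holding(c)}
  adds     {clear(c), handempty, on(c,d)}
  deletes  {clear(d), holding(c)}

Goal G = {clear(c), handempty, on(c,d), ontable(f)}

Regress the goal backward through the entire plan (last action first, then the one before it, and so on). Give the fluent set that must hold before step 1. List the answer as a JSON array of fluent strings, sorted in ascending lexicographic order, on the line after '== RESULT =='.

Work backward from the goal:
  through step 3 (stack(c,d)): drop {clear(c), handempty, on(c,d)}, keep {ontable(f)}, require {clear(d), holding(c)}
    → {clear(d), holding(c), ontable(f)}
  through step 2 (pickup(c)): drop {holding(c)}, keep {clear(d), ontable(f)}, require {clear(c), handempty, ontable(c)}
    → {clear(c), clear(d), handempty, ontable(c), ontable(f)}
  through step 1 (stack(d,f)): drop {clear(d), handempty}, keep {clear(c), ontable(c), ontable(f)}, require {clear(f), holding(d)}
    → {clear(c), clear(f), holding(d), ontable(c), ontable(f)}

== RESULT ==
["clear(c)", "clear(f)", "holding(d)", "ontable(c)", "ontable(f)"]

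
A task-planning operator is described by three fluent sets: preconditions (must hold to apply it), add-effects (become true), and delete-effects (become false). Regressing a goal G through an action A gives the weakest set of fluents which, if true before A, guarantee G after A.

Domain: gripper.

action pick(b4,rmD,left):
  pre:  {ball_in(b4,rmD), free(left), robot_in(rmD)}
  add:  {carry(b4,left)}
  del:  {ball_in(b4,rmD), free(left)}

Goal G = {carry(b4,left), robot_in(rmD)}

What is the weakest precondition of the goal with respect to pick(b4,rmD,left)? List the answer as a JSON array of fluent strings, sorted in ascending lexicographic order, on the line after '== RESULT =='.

Regress:
  G ∩ del = {}  (empty — regression defined)
  G \ add = {carry(b4,left), robot_in(rmD)} \ {carry(b4,left)} = {robot_in(rmD)}
  ∪ pre   = {robot_in(rmD)} ∪ {ball_in(b4,rmD), free(left), robot_in(rmD)}
          = {ball_in(b4,rmD), free(left), robot_in(rmD)}

== RESULT ==
["ball_in(b4,rmD)", "free(left)", "robot_in(rmD)"]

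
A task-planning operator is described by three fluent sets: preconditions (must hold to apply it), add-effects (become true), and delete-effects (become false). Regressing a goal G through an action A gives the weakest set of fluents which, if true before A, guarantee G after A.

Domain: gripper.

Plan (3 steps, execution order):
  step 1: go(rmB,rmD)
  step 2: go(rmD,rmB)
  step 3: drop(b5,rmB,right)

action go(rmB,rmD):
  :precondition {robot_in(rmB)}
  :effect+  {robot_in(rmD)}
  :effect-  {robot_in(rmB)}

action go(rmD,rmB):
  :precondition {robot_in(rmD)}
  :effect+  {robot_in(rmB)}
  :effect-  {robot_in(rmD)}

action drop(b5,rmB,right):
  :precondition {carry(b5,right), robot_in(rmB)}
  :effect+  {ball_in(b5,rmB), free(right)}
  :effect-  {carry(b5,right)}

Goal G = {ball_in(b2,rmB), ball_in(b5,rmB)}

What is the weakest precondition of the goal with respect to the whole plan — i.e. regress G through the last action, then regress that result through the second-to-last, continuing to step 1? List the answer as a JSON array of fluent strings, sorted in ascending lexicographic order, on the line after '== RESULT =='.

Regress step by step:
  through step 3 (drop(b5,rmB,right)): drop {ball_in(b5,rmB)}, keep {ball_in(b2,rmB)}, require {carry(b5,right), robot_in(rmB)}
    → {ball_in(b2,rmB), carry(b5,right), robot_in(rmB)}
  through step 2 (go(rmD,rmB)): drop {robot_in(rmB)}, keep {ball_in(b2,rmB), carry(b5,right)}, require {robot_in(rmD)}
    → {ball_in(b2,rmB), carry(b5,right), robot_in(rmD)}
  through step 1 (go(rmB,rmD)): drop {robot_in(rmD)}, keep {ball_in(b2,rmB), carry(b5,right)}, require {robot_in(rmB)}
    → {ball_in(b2,rmB), carry(b5,right), robot_in(rmB)}

== RESULT ==
["ball_in(b2,rmB)", "carry(b5,right)", "robot_in(rmB)"]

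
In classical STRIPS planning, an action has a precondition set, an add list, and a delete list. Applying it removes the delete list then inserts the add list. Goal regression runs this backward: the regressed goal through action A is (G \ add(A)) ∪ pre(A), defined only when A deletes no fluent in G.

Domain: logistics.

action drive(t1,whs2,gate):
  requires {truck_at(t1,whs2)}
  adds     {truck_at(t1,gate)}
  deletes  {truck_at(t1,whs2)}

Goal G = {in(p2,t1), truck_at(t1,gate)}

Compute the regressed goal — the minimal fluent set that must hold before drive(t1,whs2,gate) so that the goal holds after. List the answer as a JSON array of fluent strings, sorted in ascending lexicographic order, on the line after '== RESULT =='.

Regress:
  G ∩ del = {}  (empty — regression defined)
  G \ add = {in(p2,t1), truck_at(t1,gate)} \ {truck_at(t1,gate)} = {in(p2,t1)}
  ∪ pre   = {in(p2,t1)} ∪ {truck_at(t1,whs2)}
          = {in(p2,t1), truck_at(t1,whs2)}

== RESULT ==
["in(p2,t1)", "truck_at(t1,whs2)"]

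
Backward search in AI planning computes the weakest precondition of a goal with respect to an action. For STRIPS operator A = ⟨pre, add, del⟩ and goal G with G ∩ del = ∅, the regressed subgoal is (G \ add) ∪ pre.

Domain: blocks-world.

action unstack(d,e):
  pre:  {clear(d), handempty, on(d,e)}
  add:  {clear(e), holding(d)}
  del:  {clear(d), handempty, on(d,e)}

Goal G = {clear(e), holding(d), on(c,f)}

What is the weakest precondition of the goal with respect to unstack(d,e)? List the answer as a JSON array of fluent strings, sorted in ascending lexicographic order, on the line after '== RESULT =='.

Regress:
  G ∩ del = {}  (empty — regression defined)
  G \ add = {clear(e), holding(d), on(c,f)} \ {clear(e), holding(d)} = {on(c,f)}
  ∪ pre   = {on(c,f)} ∪ {clear(d), handempty, on(d,e)}
          = {clear(d), handempty, on(c,f), on(d,e)}

== RESULT ==
["clear(d)", "handempty", "on(c,f)", "on(d,e)"]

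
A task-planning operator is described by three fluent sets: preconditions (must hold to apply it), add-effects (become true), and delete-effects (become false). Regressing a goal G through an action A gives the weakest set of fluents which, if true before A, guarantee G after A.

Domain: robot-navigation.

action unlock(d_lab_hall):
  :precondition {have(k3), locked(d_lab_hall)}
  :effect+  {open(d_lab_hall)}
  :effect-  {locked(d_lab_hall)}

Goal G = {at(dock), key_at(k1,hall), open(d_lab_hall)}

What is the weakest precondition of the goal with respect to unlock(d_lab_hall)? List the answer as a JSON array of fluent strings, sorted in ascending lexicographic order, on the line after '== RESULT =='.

Regress:
  G ∩ del = {}  (empty — regression defined)
  G \ add = {at(dock), key_at(k1,hall), open(d_lab_hall)} \ {open(d_lab_hall)} = {at(dock), key_at(k1,hall)}
  ∪ pre   = {at(dock), key_at(k1,hall)} ∪ {have(k3), locked(d_lab_hall)}
          = {at(dock), have(k3), key_at(k1,hall), locked(d_lab_hall)}

== RESULT ==
["at(dock)", "have(k3)", "key_at(k1,hall)", "locked(d_lab_hall)"]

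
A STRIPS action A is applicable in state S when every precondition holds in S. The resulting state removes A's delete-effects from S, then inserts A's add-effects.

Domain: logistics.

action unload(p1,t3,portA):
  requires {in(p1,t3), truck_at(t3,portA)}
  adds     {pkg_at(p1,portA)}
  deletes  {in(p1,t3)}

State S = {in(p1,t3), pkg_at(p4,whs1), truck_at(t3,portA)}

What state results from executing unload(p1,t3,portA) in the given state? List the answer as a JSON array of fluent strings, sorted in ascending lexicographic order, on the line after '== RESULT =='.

Compute (S \ del) ∪ add:
  pre ⊆ S: {in(p1,t3), truck_at(t3,portA)} ⊆ S  — applicable
  S \ del = {pkg_at(p4,whs1), truck_at(t3,portA)}
  ∪ add   = {pkg_at(p1,portA), pkg_at(p4,whs1), truck_at(t3,portA)}

== RESULT ==
["pkg_at(p1,portA)", "pkg_at(p4,whs1)", "truck_at(t3,portA)"]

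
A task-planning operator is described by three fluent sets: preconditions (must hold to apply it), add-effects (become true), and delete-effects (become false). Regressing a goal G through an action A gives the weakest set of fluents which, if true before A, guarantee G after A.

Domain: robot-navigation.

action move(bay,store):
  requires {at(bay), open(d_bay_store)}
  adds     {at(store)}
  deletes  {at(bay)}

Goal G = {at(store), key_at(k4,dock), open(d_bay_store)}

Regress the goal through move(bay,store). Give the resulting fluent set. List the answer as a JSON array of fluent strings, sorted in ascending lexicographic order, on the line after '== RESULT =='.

Regress:
  G ∩ del = {}  (empty — regression defined)
  G \ add = {at(store), key_at(k4,dock), open(d_bay_store)} \ {at(store)} = {key_at(k4,dock), open(d_bay_store)}
  ∪ pre   = {key_at(k4,dock), open(d_bay_store)} ∪ {at(bay), open(d_bay_store)}
          = {at(bay), key_at(k4,dock), open(d_bay_store)}

== RESULT ==
["at(bay)", "key_at(k4,dock)", "open(d_bay_store)"]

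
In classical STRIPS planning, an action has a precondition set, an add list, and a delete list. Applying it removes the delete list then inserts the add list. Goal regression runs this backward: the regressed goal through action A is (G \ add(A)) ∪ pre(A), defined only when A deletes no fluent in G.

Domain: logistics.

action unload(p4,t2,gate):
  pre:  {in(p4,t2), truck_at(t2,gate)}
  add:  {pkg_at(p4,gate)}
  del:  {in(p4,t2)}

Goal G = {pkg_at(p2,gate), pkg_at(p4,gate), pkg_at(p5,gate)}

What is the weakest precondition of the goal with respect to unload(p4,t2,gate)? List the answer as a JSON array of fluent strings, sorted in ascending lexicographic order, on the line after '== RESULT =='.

Regress:
  G ∩ del = {}  (empty — regression defined)
  G \ add = {pkg_at(p2,gate), pkg_at(p4,gate), pkg_at(p5,gate)} \ {pkg_at(p4,gate)} = {pkg_at(p2,gate), pkg_at(p5,gate)}
  ∪ pre   = {pkg_at(p2,gate), pkg_at(p5,gate)} ∪ {in(p4,t2), truck_at(t2,gate)}
          = {in(p4,t2), pkg_at(p2,gate), pkg_at(p5,gate), truck_at(t2,gate)}

== RESULT ==
["in(p4,t2)", "pkg_at(p2,gate)", "pkg_at(p5,gate)", "truck_at(t2,gate)"]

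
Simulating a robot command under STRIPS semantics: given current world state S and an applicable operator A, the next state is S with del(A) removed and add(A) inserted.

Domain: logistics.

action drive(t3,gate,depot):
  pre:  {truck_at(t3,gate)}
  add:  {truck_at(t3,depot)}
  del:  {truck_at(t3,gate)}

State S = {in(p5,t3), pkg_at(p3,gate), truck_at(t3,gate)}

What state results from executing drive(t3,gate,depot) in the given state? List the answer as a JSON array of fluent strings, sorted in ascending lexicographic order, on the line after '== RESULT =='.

Progress:
  pre ⊆ S: {truck_at(t3,gate)} ⊆ S  — applicable
  S \ del = {in(p5,t3), pkg_at(p3,gate)}
  ∪ add   = {in(p5,t3), pkg_at(p3,gate), truck_at(t3,depot)}

== RESULT ==
["in(p5,t3)", "pkg_at(p3,gate)", "truck_at(t3,depot)"]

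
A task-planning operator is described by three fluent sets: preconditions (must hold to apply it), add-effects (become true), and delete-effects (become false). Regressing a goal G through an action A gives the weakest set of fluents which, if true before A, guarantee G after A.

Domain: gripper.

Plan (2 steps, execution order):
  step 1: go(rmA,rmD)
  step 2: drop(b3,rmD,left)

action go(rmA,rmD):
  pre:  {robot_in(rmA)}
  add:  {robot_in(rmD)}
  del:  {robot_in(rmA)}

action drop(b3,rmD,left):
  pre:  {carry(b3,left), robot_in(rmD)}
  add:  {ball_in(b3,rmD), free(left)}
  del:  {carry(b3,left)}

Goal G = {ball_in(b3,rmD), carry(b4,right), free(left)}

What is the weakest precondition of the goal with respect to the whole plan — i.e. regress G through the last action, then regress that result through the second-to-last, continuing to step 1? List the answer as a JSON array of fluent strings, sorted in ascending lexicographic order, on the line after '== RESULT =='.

Work backward from the goal:
  through step 2 (drop(b3,rmD,left)): drop {ball_in(b3,rmD), free(left)}, keep {carry(b4,right)}, require {carry(b3,left), robot_in(rmD)}
    → {carry(b3,left), carry(b4,right), robot_in(rmD)}
  through step 1 (go(rmA,rmD)): drop {robot_in(rmD)}, keep {carry(b3,left), carry(b4,right)}, require {robot_in(rmA)}
    → {carry(b3,left), carry(b4,right), robot_in(rmA)}

== RESULT ==
["carry(b3,left)", "carry(b4,right)", "robot_in(rmA)"]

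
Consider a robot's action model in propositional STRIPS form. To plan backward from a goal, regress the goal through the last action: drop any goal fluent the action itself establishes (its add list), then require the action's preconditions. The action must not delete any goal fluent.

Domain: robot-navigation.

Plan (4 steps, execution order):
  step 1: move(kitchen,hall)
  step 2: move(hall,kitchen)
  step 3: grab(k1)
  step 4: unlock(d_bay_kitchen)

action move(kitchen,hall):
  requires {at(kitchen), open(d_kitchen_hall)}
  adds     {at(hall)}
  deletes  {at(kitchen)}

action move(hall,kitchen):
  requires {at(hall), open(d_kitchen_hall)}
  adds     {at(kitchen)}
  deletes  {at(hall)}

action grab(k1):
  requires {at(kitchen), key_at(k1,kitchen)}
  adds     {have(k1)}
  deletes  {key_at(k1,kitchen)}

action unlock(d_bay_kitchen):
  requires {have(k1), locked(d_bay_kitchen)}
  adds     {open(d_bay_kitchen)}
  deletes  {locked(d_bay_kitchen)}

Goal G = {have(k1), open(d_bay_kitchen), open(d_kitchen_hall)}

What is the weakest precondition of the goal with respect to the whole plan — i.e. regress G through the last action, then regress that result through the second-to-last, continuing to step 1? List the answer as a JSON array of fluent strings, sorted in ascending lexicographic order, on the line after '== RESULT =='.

Work backward from the goal:
  through step 4 (unlock(d_bay_kitchen)): drop {open(d_bay_kitchen)}, keep {have(k1), open(d_kitchen_hall)}, require {have(k1), locked(d_bay_kitchen)}
    → {have(k1), locked(d_bay_kitchen), open(d_kitchen_hall)}
  through step 3 (grab(k1)): drop {have(k1)}, keep {locked(d_bay_kitchen), open(d_kitchen_hall)}, require {at(kitchen), key_at(k1,kitchen)}
    → {at(kitchen), key_at(k1,kitchen), locked(d_bay_kitchen), open(d_kitchen_hall)}
  through step 2 (move(hall,kitchen)): drop {at(kitchen)}, keep {key_at(k1,kitchen), locked(d_bay_kitchen), open(d_kitchen_hall)}, require {at(hall), open(d_kitchen_hall)}
    → {at(hall), key_at(k1,kitchen), locked(d_bay_kitchen), open(d_kitchen_hall)}
  through step 1 (move(kitchen,hall)): drop {at(hall)}, keep {key_at(k1,kitchen), locked(d_bay_kitchen), open(d_kitchen_hall)}, require {at(kitchen), open(d_kitchen_hall)}
    → {at(kitchen), key_at(k1,kitchen), locked(d_bay_kitchen), open(d_kitchen_hall)}

== RESULT ==
["at(kitchen)", "key_at(k1,kitchen)", "locked(d_bay_kitchen)", "open(d_kitchen_hall)"]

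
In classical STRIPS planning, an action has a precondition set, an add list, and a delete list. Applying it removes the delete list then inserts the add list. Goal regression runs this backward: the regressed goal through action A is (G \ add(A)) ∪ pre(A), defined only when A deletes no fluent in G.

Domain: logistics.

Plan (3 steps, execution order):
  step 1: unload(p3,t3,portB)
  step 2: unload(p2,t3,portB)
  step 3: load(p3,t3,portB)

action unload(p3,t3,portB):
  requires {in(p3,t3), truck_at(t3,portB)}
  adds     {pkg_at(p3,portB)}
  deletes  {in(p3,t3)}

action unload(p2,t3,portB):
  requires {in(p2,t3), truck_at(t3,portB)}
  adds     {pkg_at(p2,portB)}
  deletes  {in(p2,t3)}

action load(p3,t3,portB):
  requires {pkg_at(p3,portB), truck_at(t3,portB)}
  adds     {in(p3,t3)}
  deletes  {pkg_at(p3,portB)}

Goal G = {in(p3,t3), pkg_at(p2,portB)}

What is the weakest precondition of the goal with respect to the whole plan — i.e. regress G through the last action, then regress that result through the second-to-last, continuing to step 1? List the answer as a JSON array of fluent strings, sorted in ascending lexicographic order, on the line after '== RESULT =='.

Work backward from the goal:
  through step 3 (load(p3,t3,portB)): drop {in(p3,t3)}, keep {pkg_at(p2,portB)}, require {pkg_at(p3,portB), truck_at(t3,portB)}
    → {pkg_at(p2,portB), pkg_at(p3,portB), truck_at(t3,portB)}
  through step 2 (unload(p2,t3,portB)): drop {pkg_at(p2,portB)}, keep {pkg_at(p3,portB), truck_at(t3,portB)}, require {in(p2,t3), truck_at(t3,portB)}
    → {in(p2,t3), pkg_at(p3,portB), truck_at(t3,portB)}
  through step 1 (unload(p3,t3,portB)): drop {pkg_at(p3,portB)}, keep {in(p2,t3), truck_at(t3,portB)}, require {in(p3,t3), truck_at(t3,portB)}
    → {in(p2,t3), in(p3,t3), truck_at(t3,portB)}

== RESULT ==
["in(p2,t3)", "in(p3,t3)", "truck_at(t3,portB)"]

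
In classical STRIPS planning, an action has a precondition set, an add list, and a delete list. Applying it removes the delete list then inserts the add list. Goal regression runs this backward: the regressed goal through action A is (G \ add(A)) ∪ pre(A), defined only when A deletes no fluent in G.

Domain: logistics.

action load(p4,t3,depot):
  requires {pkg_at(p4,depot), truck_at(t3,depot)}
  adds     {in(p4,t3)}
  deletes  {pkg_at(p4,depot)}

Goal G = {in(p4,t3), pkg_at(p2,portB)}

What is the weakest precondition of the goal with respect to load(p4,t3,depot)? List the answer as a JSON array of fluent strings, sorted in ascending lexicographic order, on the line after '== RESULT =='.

Compute (G \ add) ∪ pre:
  G ∩ del = {}  (empty — regression defined)
  G \ add = {in(p4,t3), pkg_at(p2,portB)} \ {in(p4,t3)} = {pkg_at(p2,portB)}
  ∪ pre   = {pkg_at(p2,portB)} ∪ {pkg_at(p4,depot), truck_at(t3,depot)}
          = {pkg_at(p2,portB), pkg_at(p4,depot), truck_at(t3,depot)}

== RESULT ==
["pkg_at(p2,portB)", "pkg_at(p4,depot)", "truck_at(t3,depot)"]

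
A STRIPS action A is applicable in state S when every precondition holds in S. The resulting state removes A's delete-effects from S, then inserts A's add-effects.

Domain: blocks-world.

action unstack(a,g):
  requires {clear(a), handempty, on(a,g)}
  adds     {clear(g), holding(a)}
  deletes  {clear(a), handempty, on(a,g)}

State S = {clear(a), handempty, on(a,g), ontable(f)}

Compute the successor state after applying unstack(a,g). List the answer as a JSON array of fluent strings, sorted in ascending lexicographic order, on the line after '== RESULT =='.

Compute (S \ del) ∪ add:
  pre ⊆ S: {clear(a), handempty, on(a,g)} ⊆ S  — applicable
  S \ del = {ontable(f)}
  ∪ add   = {clear(g), holding(a), ontable(f)}

== RESULT ==
["clear(g)", "holding(a)", "ontable(f)"]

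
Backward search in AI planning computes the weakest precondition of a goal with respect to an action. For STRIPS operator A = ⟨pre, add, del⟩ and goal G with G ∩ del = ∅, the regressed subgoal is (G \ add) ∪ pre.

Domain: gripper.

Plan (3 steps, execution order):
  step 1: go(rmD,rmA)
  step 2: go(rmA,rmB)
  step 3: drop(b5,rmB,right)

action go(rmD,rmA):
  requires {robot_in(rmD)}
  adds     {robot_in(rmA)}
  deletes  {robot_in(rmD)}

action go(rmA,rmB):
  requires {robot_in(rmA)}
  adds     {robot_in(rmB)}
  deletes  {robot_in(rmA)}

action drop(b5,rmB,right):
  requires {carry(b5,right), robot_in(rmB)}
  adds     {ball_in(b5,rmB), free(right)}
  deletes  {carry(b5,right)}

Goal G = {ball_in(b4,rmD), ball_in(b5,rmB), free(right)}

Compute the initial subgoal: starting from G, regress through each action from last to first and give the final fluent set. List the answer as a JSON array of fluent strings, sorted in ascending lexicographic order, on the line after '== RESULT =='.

Work backward from the goal:
  through step 3 (drop(b5,rmB,right)): drop {ball_in(b5,rmB), free(right)}, keep {ball_in(b4,rmD)}, require {carry(b5,right), robot_in(rmB)}
    → {ball_in(b4,rmD), carry(b5,right), robot_in(rmB)}
  through step 2 (go(rmA,rmB)): drop {robot_in(rmB)}, keep {ball_in(b4,rmD), carry(b5,right)}, require {robot_in(rmA)}
    → {ball_in(b4,rmD), carry(b5,right), robot_in(rmA)}
  through step 1 (go(rmD,rmA)): drop {robot_in(rmA)}, keep {ball_in(b4,rmD), carry(b5,right)}, require {robot_in(rmD)}
    → {ball_in(b4,rmD), carry(b5,right), robot_in(rmD)}

== RESULT ==
["ball_in(b4,rmD)", "carry(b5,right)", "robot_in(rmD)"]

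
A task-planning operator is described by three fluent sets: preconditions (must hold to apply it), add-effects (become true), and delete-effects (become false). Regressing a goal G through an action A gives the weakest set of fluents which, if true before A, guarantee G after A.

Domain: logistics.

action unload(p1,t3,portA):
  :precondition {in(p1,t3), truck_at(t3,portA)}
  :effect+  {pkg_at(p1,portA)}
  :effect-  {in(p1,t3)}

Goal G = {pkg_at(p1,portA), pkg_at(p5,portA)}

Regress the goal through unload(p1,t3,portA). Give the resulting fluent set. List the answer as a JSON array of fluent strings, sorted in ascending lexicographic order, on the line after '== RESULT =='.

Regress:
  G ∩ del = {}  (empty — regression defined)
  G \ add = {pkg_at(p1,portA), pkg_at(p5,portA)} \ {pkg_at(p1,portA)} = {pkg_at(p5,portA)}
  ∪ pre   = {pkg_at(p5,portA)} ∪ {in(p1,t3), truck_at(t3,portA)}
          = {in(p1,t3), pkg_at(p5,portA), truck_at(t3,portA)}

== RESULT ==
["in(p1,t3)", "pkg_at(p5,portA)", "truck_at(t3,portA)"]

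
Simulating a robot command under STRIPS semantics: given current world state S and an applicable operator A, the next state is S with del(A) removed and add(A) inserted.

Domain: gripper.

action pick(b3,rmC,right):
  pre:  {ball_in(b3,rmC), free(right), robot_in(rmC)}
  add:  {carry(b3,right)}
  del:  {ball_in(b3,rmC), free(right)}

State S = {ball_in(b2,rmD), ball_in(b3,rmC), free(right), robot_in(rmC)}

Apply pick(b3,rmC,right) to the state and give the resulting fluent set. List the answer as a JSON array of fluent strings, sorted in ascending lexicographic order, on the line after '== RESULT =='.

Compute (S \ del) ∪ add:
  pre ⊆ S: {ball_in(b3,rmC), free(right), robot_in(rmC)} ⊆ S  — applicable
  S \ del = {ball_in(b2,rmD), robot_in(rmC)}
  ∪ add   = {ball_in(b2,rmD), carry(b3,right), robot_in(rmC)}

== RESULT ==
["ball_in(b2,rmD)", "carry(b3,right)", "robot_in(rmC)"]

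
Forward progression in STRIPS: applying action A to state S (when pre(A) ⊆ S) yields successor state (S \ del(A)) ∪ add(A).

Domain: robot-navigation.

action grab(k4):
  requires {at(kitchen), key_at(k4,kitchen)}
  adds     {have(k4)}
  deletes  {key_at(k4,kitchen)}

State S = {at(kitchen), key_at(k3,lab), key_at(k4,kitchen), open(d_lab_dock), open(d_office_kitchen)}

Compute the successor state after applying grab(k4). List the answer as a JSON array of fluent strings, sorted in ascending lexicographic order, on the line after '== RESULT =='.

Progress:
  pre ⊆ S: {at(kitchen), key_at(k4,kitchen)} ⊆ S  — applicable
  S \ del = {at(kitchen), key_at(k3,lab), open(d_lab_dock), open(d_office_kitchen)}
  ∪ add   = {at(kitchen), have(k4), key_at(k3,lab), open(d_lab_dock), open(d_office_kitchen)}

== RESULT ==
["at(kitchen)", "have(k4)", "key_at(k3,lab)", "open(d_lab_dock)", "open(d_office_kitchen)"]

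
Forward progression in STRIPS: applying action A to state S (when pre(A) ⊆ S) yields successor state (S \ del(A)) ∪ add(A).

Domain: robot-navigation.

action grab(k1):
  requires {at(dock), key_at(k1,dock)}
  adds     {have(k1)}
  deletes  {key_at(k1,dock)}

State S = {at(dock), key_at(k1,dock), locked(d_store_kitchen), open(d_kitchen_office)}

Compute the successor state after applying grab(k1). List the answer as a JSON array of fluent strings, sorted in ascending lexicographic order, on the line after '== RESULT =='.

Progress:
  pre ⊆ S: {at(dock), key_at(k1,dock)} ⊆ S  — applicable
  S \ del = {at(dock), locked(d_store_kitchen), open(d_kitchen_office)}
  ∪ add   = {at(dock), have(k1), locked(d_store_kitchen), open(d_kitchen_office)}

== RESULT ==
["at(dock)", "have(k1)", "locked(d_store_kitchen)", "open(d_kitchen_office)"]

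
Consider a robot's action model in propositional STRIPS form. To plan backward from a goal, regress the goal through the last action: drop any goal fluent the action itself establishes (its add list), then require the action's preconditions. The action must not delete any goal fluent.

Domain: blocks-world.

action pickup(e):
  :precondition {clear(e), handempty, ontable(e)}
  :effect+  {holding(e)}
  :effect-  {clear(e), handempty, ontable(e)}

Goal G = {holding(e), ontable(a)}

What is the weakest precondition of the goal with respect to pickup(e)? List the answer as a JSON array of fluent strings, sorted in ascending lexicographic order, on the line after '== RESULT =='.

Regress:
  G ∩ del = {}  (empty — regression defined)
  G \ add = {holding(e), ontable(a)} \ {holding(e)} = {ontable(a)}
  ∪ pre   = {ontable(a)} ∪ {clear(e), handempty, ontable(e)}
          = {clear(e), handempty, ontable(a), ontable(e)}

== RESULT ==
["clear(e)", "handempty", "ontable(a)", "ontable(e)"]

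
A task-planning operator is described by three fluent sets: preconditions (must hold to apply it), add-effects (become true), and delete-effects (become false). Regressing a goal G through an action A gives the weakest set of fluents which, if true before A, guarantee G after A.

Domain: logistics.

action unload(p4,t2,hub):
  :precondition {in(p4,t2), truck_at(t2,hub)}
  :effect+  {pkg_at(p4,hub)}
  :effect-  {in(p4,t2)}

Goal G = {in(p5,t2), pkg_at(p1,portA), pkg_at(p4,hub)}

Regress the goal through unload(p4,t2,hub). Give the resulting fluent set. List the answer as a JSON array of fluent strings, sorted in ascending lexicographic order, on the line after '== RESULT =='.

Regress:
  G ∩ del = {}  (empty — regression defined)
  G \ add = {in(p5,t2), pkg_at(p1,portA), pkg_at(p4,hub)} \ {pkg_at(p4,hub)} = {in(p5,t2), pkg_at(p1,portA)}
  ∪ pre   = {in(p5,t2), pkg_at(p1,portA)} ∪ {in(p4,t2), truck_at(t2,hub)}
          = {in(p4,t2), in(p5,t2), pkg_at(p1,portA), truck_at(t2,hub)}

== RESULT ==
["in(p4,t2)", "in(p5,t2)", "pkg_at(p1,portA)", "truck_at(t2,hub)"]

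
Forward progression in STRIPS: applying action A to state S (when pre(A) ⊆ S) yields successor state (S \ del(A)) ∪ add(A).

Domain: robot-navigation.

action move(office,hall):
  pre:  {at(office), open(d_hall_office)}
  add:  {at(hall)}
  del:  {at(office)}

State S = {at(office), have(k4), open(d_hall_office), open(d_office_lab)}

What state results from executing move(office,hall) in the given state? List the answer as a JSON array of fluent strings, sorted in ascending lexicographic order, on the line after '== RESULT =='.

Compute (S \ del) ∪ add:
  pre ⊆ S: {at(office), open(d_hall_office)} ⊆ S  — applicable
  S \ del = {have(k4), open(d_hall_office), open(d_office_lab)}
  ∪ add   = {at(hall), have(k4), open(d_hall_office), open(d_office_lab)}

== RESULT ==
["at(hall)", "have(k4)", "open(d_hall_office)", "open(d_office_lab)"]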